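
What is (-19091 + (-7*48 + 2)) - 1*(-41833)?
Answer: 22408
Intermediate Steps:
(-19091 + (-7*48 + 2)) - 1*(-41833) = (-19091 + (-336 + 2)) + 41833 = (-19091 - 334) + 41833 = -19425 + 41833 = 22408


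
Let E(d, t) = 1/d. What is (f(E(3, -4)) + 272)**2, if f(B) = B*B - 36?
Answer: 4515625/81 ≈ 55748.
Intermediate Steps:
f(B) = -36 + B**2 (f(B) = B**2 - 36 = -36 + B**2)
(f(E(3, -4)) + 272)**2 = ((-36 + (1/3)**2) + 272)**2 = ((-36 + 1/9) + 272)**2 = (-323/9 + 272)**2 = (2125/9)**2 = 4515625/81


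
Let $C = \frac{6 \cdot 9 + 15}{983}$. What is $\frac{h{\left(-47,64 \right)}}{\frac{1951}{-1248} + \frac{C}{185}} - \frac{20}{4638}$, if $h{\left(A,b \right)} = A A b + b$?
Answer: $- \frac{74441111415904330}{822579430767} \approx -90497.0$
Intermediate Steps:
$h{\left(A,b \right)} = b + b A^{2}$ ($h{\left(A,b \right)} = A^{2} b + b = b A^{2} + b = b + b A^{2}$)
$C = \frac{69}{983}$ ($C = \left(54 + 15\right) \frac{1}{983} = 69 \cdot \frac{1}{983} = \frac{69}{983} \approx 0.070193$)
$\frac{h{\left(-47,64 \right)}}{\frac{1951}{-1248} + \frac{C}{185}} - \frac{20}{4638} = \frac{64 \left(1 + \left(-47\right)^{2}\right)}{\frac{1951}{-1248} + \frac{69}{983 \cdot 185}} - \frac{20}{4638} = \frac{64 \left(1 + 2209\right)}{1951 \left(- \frac{1}{1248}\right) + \frac{69}{983} \cdot \frac{1}{185}} - \frac{10}{2319} = \frac{64 \cdot 2210}{- \frac{1951}{1248} + \frac{69}{181855}} - \frac{10}{2319} = \frac{141440}{- \frac{354712993}{226955040}} - \frac{10}{2319} = 141440 \left(- \frac{226955040}{354712993}\right) - \frac{10}{2319} = - \frac{32100520857600}{354712993} - \frac{10}{2319} = - \frac{74441111415904330}{822579430767}$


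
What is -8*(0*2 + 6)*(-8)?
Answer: 384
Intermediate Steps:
-8*(0*2 + 6)*(-8) = -8*(0 + 6)*(-8) = -8*6*(-8) = -48*(-8) = 384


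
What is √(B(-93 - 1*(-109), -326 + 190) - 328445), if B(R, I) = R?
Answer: I*√328429 ≈ 573.09*I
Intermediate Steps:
√(B(-93 - 1*(-109), -326 + 190) - 328445) = √((-93 - 1*(-109)) - 328445) = √((-93 + 109) - 328445) = √(16 - 328445) = √(-328429) = I*√328429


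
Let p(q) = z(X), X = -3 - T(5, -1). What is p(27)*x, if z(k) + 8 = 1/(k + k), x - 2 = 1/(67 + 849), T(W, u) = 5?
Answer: -236457/14656 ≈ -16.134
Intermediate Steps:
X = -8 (X = -3 - 1*5 = -3 - 5 = -8)
x = 1833/916 (x = 2 + 1/(67 + 849) = 2 + 1/916 = 1833/916 ≈ 2.0011)
z(k) = -8 + 1/(2*k) (z(k) = -8 + 1/(k + k) = -8 + 1/(2*k))
p(q) = -129/16 (p(q) = -8 + (½)/(-8) = -8 + (½)*(-⅛) = -8 - 1/16 = -129/16)
p(27)*x = -129/16*1833/916 = -236457/14656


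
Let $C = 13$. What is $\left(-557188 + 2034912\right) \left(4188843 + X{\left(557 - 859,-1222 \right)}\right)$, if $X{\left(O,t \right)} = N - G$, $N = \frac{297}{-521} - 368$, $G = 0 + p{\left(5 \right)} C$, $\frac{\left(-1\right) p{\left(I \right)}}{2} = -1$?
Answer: $\frac{3224662169965568}{521} \approx 6.1894 \cdot 10^{12}$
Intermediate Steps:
$p{\left(I \right)} = 2$ ($p{\left(I \right)} = \left(-2\right) \left(-1\right) = 2$)
$G = 26$ ($G = 0 + 2 \cdot 13 = 0 + 26 = 26$)
$N = - \frac{192025}{521}$ ($N = 297 \left(- \frac{1}{521}\right) - 368 = - \frac{297}{521} - 368 = - \frac{192025}{521} \approx -368.57$)
$X{\left(O,t \right)} = - \frac{205571}{521}$ ($X{\left(O,t \right)} = - \frac{192025}{521} - 26 = - \frac{205571}{521}$)
$\left(-557188 + 2034912\right) \left(4188843 + X{\left(557 - 859,-1222 \right)}\right) = \left(-557188 + 2034912\right) \left(4188843 - \frac{205571}{521}\right) = 1477724 \cdot \frac{2182181632}{521} = \frac{3224662169965568}{521}$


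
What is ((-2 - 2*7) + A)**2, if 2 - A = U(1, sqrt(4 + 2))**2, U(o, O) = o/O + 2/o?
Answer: 11977/36 + 218*sqrt(6)/9 ≈ 392.03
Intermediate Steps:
U(o, O) = 2/o + o/O
A = 2 - (2 + sqrt(6)/6)**2 (A = 2 - (2/1 + 1/sqrt(4 + 2))**2 = 2 - (2*1 + 1/sqrt(6))**2 = 2 - (2 + 1*(sqrt(6)/6))**2 = 2 - (2 + sqrt(6)/6)**2 ≈ -3.7997)
((-2 - 2*7) + A)**2 = ((-2 - 2*7) + (2 - (12 + sqrt(6))**2/36))**2 = ((-2 - 14) + (2 - (12 + sqrt(6))**2/36))**2 = (-16 + (2 - (12 + sqrt(6))**2/36))**2 = (-14 - (12 + sqrt(6))**2/36)**2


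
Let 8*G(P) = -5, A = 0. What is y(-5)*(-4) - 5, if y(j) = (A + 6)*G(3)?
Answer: 10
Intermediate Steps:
G(P) = -5/8 (G(P) = (1/8)*(-5) = -5/8)
y(j) = -15/4 (y(j) = (0 + 6)*(-5/8) = 6*(-5/8) = -15/4)
y(-5)*(-4) - 5 = -15/4*(-4) - 5 = 15 - 5 = 10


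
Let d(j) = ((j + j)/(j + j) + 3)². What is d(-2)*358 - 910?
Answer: 4818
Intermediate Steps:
d(j) = 16 (d(j) = ((2*j)/((2*j)) + 3)² = ((2*j)*(1/(2*j)) + 3)² = (1 + 3)² = 4² = 16)
d(-2)*358 - 910 = 16*358 - 910 = 5728 - 910 = 4818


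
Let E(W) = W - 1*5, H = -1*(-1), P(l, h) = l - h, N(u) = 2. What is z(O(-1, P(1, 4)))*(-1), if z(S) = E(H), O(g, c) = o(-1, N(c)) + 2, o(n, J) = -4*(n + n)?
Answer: 4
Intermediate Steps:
H = 1
o(n, J) = -8*n
O(g, c) = 10 (O(g, c) = -8*(-1) + 2 = 8 + 2 = 10)
E(W) = -5 + W (E(W) = W - 5 = -5 + W)
z(S) = -4 (z(S) = -5 + 1 = -4)
z(O(-1, P(1, 4)))*(-1) = -4*(-1) = 4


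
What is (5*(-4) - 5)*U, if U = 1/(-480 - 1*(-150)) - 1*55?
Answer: 90755/66 ≈ 1375.1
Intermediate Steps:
U = -18151/330 (U = 1/(-480 + 150) - 55 = 1/(-330) - 55 = -1/330 - 55 = -18151/330 ≈ -55.003)
(5*(-4) - 5)*U = (5*(-4) - 5)*(-18151/330) = (-20 - 5)*(-18151/330) = -25*(-18151/330) = 90755/66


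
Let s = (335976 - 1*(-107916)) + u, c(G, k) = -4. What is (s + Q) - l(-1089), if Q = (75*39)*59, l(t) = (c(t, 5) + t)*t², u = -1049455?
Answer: 1295778665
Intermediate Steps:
l(t) = t²*(-4 + t) (l(t) = (-4 + t)*t² = t²*(-4 + t))
s = -605563 (s = (335976 - 1*(-107916)) - 1049455 = (335976 + 107916) - 1049455 = 443892 - 1049455 = -605563)
Q = 172575 (Q = 2925*59 = 172575)
(s + Q) - l(-1089) = (-605563 + 172575) - (-1089)²*(-4 - 1089) = -432988 - 1185921*(-1093) = -432988 - 1*(-1296211653) = -432988 + 1296211653 = 1295778665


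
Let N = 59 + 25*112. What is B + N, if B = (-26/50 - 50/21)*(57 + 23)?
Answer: 275827/105 ≈ 2626.9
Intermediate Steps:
N = 2859 (N = 59 + 2800 = 2859)
B = -24368/105 (B = (-26*1/50 - 50*1/21)*80 = (-13/25 - 50/21)*80 = -1523/525*80 = -24368/105 ≈ -232.08)
B + N = -24368/105 + 2859 = 275827/105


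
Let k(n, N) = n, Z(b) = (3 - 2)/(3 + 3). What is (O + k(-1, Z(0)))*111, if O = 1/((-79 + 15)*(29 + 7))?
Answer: -85285/768 ≈ -111.05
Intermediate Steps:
Z(b) = 1/6
O = -1/2304 (O = 1/(-64*36) = 1/(-2304) = -1/2304 ≈ -0.00043403)
(O + k(-1, Z(0)))*111 = (-1/2304 - 1)*111 = -2305/2304*111 = -85285/768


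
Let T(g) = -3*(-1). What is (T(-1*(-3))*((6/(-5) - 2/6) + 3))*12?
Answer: 264/5 ≈ 52.800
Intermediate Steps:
T(g) = 3
(T(-1*(-3))*((6/(-5) - 2/6) + 3))*12 = (3*((6/(-5) - 2/6) + 3))*12 = (3*((6*(-⅕) - 2*⅙) + 3))*12 = (3*((-6/5 - ⅓) + 3))*12 = (3*(-23/15 + 3))*12 = (3*(22/15))*12 = (22/5)*12 = 264/5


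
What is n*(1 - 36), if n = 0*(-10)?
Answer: 0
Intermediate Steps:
n = 0
n*(1 - 36) = 0*(1 - 36) = 0*(-35) = 0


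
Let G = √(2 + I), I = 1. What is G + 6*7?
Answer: 42 + √3 ≈ 43.732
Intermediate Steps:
G = √3 (G = √(2 + 1) = √3 ≈ 1.7320)
G + 6*7 = √3 + 6*7 = √3 + 42 = 42 + √3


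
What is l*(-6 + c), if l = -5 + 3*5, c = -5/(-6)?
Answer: -155/3 ≈ -51.667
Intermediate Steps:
c = ⅚ (c = -5*(-⅙) = ⅚ ≈ 0.83333)
l = 10 (l = -5 + 15 = 10)
l*(-6 + c) = 10*(-6 + ⅚) = 10*(-31/6) = -155/3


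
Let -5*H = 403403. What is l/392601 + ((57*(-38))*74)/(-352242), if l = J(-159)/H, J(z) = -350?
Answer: 18315445102832/40250236188591 ≈ 0.45504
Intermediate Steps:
H = -403403/5 (H = -1/5*403403 = -403403/5 ≈ -80681.)
l = 250/57629 (l = -350/(-403403/5) = -350*(-5/403403) = 250/57629 ≈ 0.0043381)
l/392601 + ((57*(-38))*74)/(-352242) = (250/57629)/392601 + ((57*(-38))*74)/(-352242) = (250/57629)*(1/392601) - 2166*74*(-1/352242) = 250/22625203029 - 160284*(-1/352242) = 250/22625203029 + 26714/58707 = 18315445102832/40250236188591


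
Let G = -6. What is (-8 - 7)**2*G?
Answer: -1350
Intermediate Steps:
(-8 - 7)**2*G = (-8 - 7)**2*(-6) = (-15)**2*(-6) = 225*(-6) = -1350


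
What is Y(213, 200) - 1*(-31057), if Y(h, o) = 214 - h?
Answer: 31058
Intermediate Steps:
Y(213, 200) - 1*(-31057) = (214 - 1*213) - 1*(-31057) = (214 - 213) + 31057 = 1 + 31057 = 31058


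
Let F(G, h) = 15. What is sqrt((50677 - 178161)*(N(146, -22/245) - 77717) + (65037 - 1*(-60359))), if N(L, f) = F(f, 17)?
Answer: 2*sqrt(2476471791) ≈ 99528.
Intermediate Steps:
N(L, f) = 15
sqrt((50677 - 178161)*(N(146, -22/245) - 77717) + (65037 - 1*(-60359))) = sqrt((50677 - 178161)*(15 - 77717) + (65037 - 1*(-60359))) = sqrt(-127484*(-77702) + (65037 + 60359)) = sqrt(9905761768 + 125396) = sqrt(9905887164) = 2*sqrt(2476471791)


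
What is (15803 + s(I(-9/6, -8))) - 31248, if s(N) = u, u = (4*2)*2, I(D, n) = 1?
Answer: -15429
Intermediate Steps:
u = 16 (u = 8*2 = 16)
s(N) = 16
(15803 + s(I(-9/6, -8))) - 31248 = (15803 + 16) - 31248 = 15819 - 31248 = -15429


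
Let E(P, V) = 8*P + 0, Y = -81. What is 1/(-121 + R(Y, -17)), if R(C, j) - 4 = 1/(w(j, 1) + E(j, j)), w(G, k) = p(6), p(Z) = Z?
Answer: -130/15211 ≈ -0.0085464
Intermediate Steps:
w(G, k) = 6
E(P, V) = 8*P
R(C, j) = 4 + 1/(6 + 8*j)
1/(-121 + R(Y, -17)) = 1/(-121 + (25 + 32*(-17))/(2*(3 + 4*(-17)))) = 1/(-121 + (25 - 544)/(2*(3 - 68))) = 1/(-121 + (½)*(-519)/(-65)) = 1/(-121 + (½)*(-1/65)*(-519)) = 1/(-121 + 519/130) = 1/(-15211/130) = -130/15211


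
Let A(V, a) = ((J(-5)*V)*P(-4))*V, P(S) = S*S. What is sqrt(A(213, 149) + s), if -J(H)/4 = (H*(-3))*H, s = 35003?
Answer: sqrt(217806203) ≈ 14758.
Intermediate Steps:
P(S) = S**2
J(H) = 12*H**2 (J(H) = -4*H*(-3)*H = -4*(-3*H)*H = -(-12)*H**2 = 12*H**2)
A(V, a) = 4800*V**2 (A(V, a) = (((12*(-5)**2)*V)*(-4)**2)*V = (((12*25)*V)*16)*V = ((300*V)*16)*V = (4800*V)*V = 4800*V**2)
sqrt(A(213, 149) + s) = sqrt(4800*213**2 + 35003) = sqrt(4800*45369 + 35003) = sqrt(217771200 + 35003) = sqrt(217806203)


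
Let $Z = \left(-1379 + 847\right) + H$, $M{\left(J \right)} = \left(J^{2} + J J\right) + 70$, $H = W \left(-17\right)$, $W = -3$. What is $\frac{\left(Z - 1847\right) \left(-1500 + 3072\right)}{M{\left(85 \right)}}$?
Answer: $- \frac{152484}{605} \approx -252.04$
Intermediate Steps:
$H = 51$ ($H = \left(-3\right) \left(-17\right) = 51$)
$M{\left(J \right)} = 70 + 2 J^{2}$ ($M{\left(J \right)} = \left(J^{2} + J^{2}\right) + 70 = 2 J^{2} + 70 = 70 + 2 J^{2}$)
$Z = -481$ ($Z = \left(-1379 + 847\right) + 51 = -532 + 51 = -481$)
$\frac{\left(Z - 1847\right) \left(-1500 + 3072\right)}{M{\left(85 \right)}} = \frac{\left(-481 - 1847\right) \left(-1500 + 3072\right)}{70 + 2 \cdot 85^{2}} = \frac{\left(-2328\right) 1572}{70 + 2 \cdot 7225} = - \frac{3659616}{70 + 14450} = - \frac{3659616}{14520} = \left(-3659616\right) \frac{1}{14520} = - \frac{152484}{605}$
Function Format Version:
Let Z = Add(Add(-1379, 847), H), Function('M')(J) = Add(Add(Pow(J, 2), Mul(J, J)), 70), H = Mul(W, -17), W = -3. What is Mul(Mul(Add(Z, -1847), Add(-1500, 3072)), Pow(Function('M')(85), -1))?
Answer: Rational(-152484, 605) ≈ -252.04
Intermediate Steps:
H = 51 (H = Mul(-3, -17) = 51)
Function('M')(J) = Add(70, Mul(2, Pow(J, 2))) (Function('M')(J) = Add(Add(Pow(J, 2), Pow(J, 2)), 70) = Add(Mul(2, Pow(J, 2)), 70) = Add(70, Mul(2, Pow(J, 2))))
Z = -481 (Z = Add(Add(-1379, 847), 51) = Add(-532, 51) = -481)
Mul(Mul(Add(Z, -1847), Add(-1500, 3072)), Pow(Function('M')(85), -1)) = Mul(Mul(Add(-481, -1847), Add(-1500, 3072)), Pow(Add(70, Mul(2, Pow(85, 2))), -1)) = Mul(Mul(-2328, 1572), Pow(Add(70, Mul(2, 7225)), -1)) = Mul(-3659616, Pow(Add(70, 14450), -1)) = Mul(-3659616, Pow(14520, -1)) = Mul(-3659616, Rational(1, 14520)) = Rational(-152484, 605)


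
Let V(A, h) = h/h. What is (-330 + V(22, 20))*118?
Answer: -38822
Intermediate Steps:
V(A, h) = 1
(-330 + V(22, 20))*118 = (-330 + 1)*118 = -329*118 = -38822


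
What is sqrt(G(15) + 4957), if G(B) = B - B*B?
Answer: sqrt(4747) ≈ 68.898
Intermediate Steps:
G(B) = B - B**2
sqrt(G(15) + 4957) = sqrt(15*(1 - 1*15) + 4957) = sqrt(15*(1 - 15) + 4957) = sqrt(15*(-14) + 4957) = sqrt(-210 + 4957) = sqrt(4747)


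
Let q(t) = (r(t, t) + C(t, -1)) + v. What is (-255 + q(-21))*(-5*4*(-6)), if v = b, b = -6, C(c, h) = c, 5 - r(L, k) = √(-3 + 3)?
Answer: -33240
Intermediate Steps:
r(L, k) = 5 (r(L, k) = 5 - √(-3 + 3) = 5 - √0 = 5 - 1*0 = 5 + 0 = 5)
v = -6
q(t) = -1 + t (q(t) = (5 + t) - 6 = -1 + t)
(-255 + q(-21))*(-5*4*(-6)) = (-255 + (-1 - 21))*(-5*4*(-6)) = (-255 - 22)*(-20*(-6)) = -277*120 = -33240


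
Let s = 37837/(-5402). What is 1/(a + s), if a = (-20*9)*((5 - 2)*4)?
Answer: -5402/11706157 ≈ -0.00046147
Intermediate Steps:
a = -2160 (a = -540*4 = -180*12 = -2160)
s = -37837/5402 (s = 37837*(-1/5402) = -37837/5402 ≈ -7.0043)
1/(a + s) = 1/(-2160 - 37837/5402) = 1/(-11706157/5402) = -5402/11706157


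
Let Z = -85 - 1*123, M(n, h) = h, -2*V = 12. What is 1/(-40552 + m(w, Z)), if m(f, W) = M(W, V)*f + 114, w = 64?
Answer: -1/40822 ≈ -2.4497e-5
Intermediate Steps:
V = -6 (V = -½*12 = -6)
Z = -208 (Z = -85 - 123 = -208)
m(f, W) = 114 - 6*f (m(f, W) = -6*f + 114 = 114 - 6*f)
1/(-40552 + m(w, Z)) = 1/(-40552 + (114 - 6*64)) = 1/(-40552 + (114 - 384)) = 1/(-40552 - 270) = 1/(-40822) = -1/40822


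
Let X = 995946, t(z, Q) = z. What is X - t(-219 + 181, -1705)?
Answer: 995984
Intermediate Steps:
X - t(-219 + 181, -1705) = 995946 - (-219 + 181) = 995946 - 1*(-38) = 995946 + 38 = 995984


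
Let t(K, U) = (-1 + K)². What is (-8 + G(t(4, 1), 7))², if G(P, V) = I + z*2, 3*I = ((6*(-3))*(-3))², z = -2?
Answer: 921600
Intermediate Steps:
I = 972 (I = ((6*(-3))*(-3))²/3 = (-18*(-3))²/3 = (⅓)*54² = (⅓)*2916 = 972)
G(P, V) = 968 (G(P, V) = 972 - 2*2 = 972 - 4 = 968)
(-8 + G(t(4, 1), 7))² = (-8 + 968)² = 960² = 921600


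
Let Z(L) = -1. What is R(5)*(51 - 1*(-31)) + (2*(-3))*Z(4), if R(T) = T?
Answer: 416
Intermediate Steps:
R(5)*(51 - 1*(-31)) + (2*(-3))*Z(4) = 5*(51 - 1*(-31)) + (2*(-3))*(-1) = 5*(51 + 31) - 6*(-1) = 5*82 + 6 = 410 + 6 = 416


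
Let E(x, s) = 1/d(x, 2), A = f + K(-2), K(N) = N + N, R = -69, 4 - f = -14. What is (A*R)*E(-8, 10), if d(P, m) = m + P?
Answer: 161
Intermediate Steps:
d(P, m) = P + m
f = 18 (f = 4 - 1*(-14) = 4 + 14 = 18)
K(N) = 2*N
A = 14 (A = 18 + 2*(-2) = 18 - 4 = 14)
E(x, s) = 1/(2 + x) (E(x, s) = 1/(x + 2) = 1/(2 + x))
(A*R)*E(-8, 10) = (14*(-69))/(2 - 8) = -966/(-6) = -966*(-1/6) = 161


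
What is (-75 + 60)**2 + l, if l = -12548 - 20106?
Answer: -32429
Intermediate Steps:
l = -32654
(-75 + 60)**2 + l = (-75 + 60)**2 - 32654 = (-15)**2 - 32654 = 225 - 32654 = -32429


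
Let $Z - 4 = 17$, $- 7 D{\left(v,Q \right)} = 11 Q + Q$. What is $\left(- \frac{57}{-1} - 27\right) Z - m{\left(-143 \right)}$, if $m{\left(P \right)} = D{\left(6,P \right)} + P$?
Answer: $\frac{3695}{7} \approx 527.86$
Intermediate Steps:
$D{\left(v,Q \right)} = - \frac{12 Q}{7}$ ($D{\left(v,Q \right)} = - \frac{11 Q + Q}{7} = - \frac{12 Q}{7}$)
$m{\left(P \right)} = - \frac{5 P}{7}$ ($m{\left(P \right)} = - \frac{12 P}{7} + P = - \frac{5 P}{7}$)
$Z = 21$ ($Z = 4 + 17 = 21$)
$\left(- \frac{57}{-1} - 27\right) Z - m{\left(-143 \right)} = \left(- \frac{57}{-1} - 27\right) 21 - \left(- \frac{5}{7}\right) \left(-143\right) = \left(\left(-57\right) \left(-1\right) - 27\right) 21 - \frac{715}{7} = \left(57 - 27\right) 21 - \frac{715}{7} = 30 \cdot 21 - \frac{715}{7} = 630 - \frac{715}{7} = \frac{3695}{7}$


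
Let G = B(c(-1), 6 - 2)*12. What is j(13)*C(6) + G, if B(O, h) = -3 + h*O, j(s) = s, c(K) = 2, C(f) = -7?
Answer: -31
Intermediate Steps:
B(O, h) = -3 + O*h
G = 60 (G = (-3 + 2*(6 - 2))*12 = (-3 + 2*4)*12 = (-3 + 8)*12 = 5*12 = 60)
j(13)*C(6) + G = 13*(-7) + 60 = -91 + 60 = -31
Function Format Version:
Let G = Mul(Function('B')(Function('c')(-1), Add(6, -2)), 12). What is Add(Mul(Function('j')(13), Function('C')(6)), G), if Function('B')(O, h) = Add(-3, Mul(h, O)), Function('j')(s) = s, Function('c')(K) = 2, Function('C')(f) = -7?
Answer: -31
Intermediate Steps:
Function('B')(O, h) = Add(-3, Mul(O, h))
G = 60 (G = Mul(Add(-3, Mul(2, Add(6, -2))), 12) = Mul(Add(-3, Mul(2, 4)), 12) = Mul(Add(-3, 8), 12) = Mul(5, 12) = 60)
Add(Mul(Function('j')(13), Function('C')(6)), G) = Add(Mul(13, -7), 60) = Add(-91, 60) = -31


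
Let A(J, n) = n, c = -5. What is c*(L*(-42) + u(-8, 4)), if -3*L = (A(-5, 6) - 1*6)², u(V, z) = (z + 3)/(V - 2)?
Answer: 7/2 ≈ 3.5000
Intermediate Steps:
u(V, z) = (3 + z)/(-2 + V)
L = 0 (L = -(6 - 1*6)²/3 = -(6 - 6)²/3 = -⅓*0² = -⅓*0 = 0)
c*(L*(-42) + u(-8, 4)) = -5*(0*(-42) + (3 + 4)/(-2 - 8)) = -5*(0 + 7/(-10)) = -5*(0 - ⅒*7) = -5*(0 - 7/10) = -5*(-7/10) = 7/2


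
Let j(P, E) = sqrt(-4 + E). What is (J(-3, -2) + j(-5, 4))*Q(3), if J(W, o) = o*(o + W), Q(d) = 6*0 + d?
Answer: 30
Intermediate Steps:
Q(d) = d (Q(d) = 0 + d = d)
J(W, o) = o*(W + o)
(J(-3, -2) + j(-5, 4))*Q(3) = (-2*(-3 - 2) + sqrt(-4 + 4))*3 = (-2*(-5) + sqrt(0))*3 = (10 + 0)*3 = 10*3 = 30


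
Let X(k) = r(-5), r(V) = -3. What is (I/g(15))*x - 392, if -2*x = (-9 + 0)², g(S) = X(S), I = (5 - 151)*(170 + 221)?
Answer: -771053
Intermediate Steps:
I = -57086 (I = -146*391 = -57086)
X(k) = -3
g(S) = -3
x = -81/2 (x = -(-9 + 0)²/2 = -½*(-9)² = -½*81 = -81/2 ≈ -40.500)
(I/g(15))*x - 392 = -57086/(-3)*(-81/2) - 392 = -57086*(-⅓)*(-81/2) - 392 = (57086/3)*(-81/2) - 392 = -770661 - 392 = -771053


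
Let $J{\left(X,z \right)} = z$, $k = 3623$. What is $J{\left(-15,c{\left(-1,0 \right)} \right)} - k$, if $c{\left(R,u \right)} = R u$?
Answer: $-3623$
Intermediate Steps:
$J{\left(-15,c{\left(-1,0 \right)} \right)} - k = \left(-1\right) 0 - 3623 = 0 - 3623 = -3623$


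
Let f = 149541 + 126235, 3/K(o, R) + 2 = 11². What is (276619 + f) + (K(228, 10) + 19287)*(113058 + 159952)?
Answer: 626666274565/119 ≈ 5.2661e+9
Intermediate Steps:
K(o, R) = 3/119 (K(o, R) = 3/(-2 + 11²) = 3/(-2 + 121) = 3/119)
f = 275776
(276619 + f) + (K(228, 10) + 19287)*(113058 + 159952) = (276619 + 275776) + (3/119 + 19287)*(113058 + 159952) = 552395 + (2295156/119)*273010 = 552395 + 626600539560/119 = 626666274565/119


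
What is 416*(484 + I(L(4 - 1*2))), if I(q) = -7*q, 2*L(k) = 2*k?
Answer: 195520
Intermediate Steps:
L(k) = k (L(k) = (2*k)/2 = k)
416*(484 + I(L(4 - 1*2))) = 416*(484 - 7*(4 - 1*2)) = 416*(484 - 7*(4 - 2)) = 416*(484 - 7*2) = 416*(484 - 14) = 416*470 = 195520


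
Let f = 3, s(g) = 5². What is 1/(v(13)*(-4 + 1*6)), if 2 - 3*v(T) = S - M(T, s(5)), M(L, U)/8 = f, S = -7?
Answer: 1/22 ≈ 0.045455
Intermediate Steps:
s(g) = 25
M(L, U) = 24 (M(L, U) = 8*3 = 24)
v(T) = 11 (v(T) = ⅔ - (-7 - 1*24)/3 = ⅔ - (-7 - 24)/3 = ⅔ - ⅓*(-31) = ⅔ + 31/3 = 11)
1/(v(13)*(-4 + 1*6)) = 1/(11*(-4 + 1*6)) = 1/(11*(-4 + 6)) = 1/(11*2) = 1/22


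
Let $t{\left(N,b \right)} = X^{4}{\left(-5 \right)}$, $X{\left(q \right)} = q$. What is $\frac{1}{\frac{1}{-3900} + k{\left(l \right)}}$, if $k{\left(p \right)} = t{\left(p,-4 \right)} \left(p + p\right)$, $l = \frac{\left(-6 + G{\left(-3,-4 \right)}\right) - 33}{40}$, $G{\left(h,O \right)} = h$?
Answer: $- \frac{3900}{5118751} \approx -0.0007619$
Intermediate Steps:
$l = - \frac{21}{20}$ ($l = \frac{\left(-6 - 3\right) - 33}{40} = \left(-9 - 33\right) \frac{1}{40} = \left(-42\right) \frac{1}{40} = - \frac{21}{20} \approx -1.05$)
$t{\left(N,b \right)} = 625$ ($t{\left(N,b \right)} = \left(-5\right)^{4} = 625$)
$k{\left(p \right)} = 1250 p$ ($k{\left(p \right)} = 625 \left(p + p\right) = 625 \cdot 2 p = 1250 p$)
$\frac{1}{\frac{1}{-3900} + k{\left(l \right)}} = \frac{1}{\frac{1}{-3900} + 1250 \left(- \frac{21}{20}\right)} = \frac{1}{- \frac{1}{3900} - \frac{2625}{2}} = \frac{1}{- \frac{5118751}{3900}} = - \frac{3900}{5118751}$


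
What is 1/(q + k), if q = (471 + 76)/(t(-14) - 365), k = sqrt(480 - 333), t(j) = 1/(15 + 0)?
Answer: 14971390/1445828449 + 209752732*sqrt(3)/4337485347 ≈ 0.094114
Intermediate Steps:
t(j) = 1/15
k = 7*sqrt(3) (k = sqrt(147) = 7*sqrt(3) ≈ 12.124)
q = -8205/5474 (q = (471 + 76)/(1/15 - 365) = 547/(-5474/15) = 547*(-15/5474) = -8205/5474 ≈ -1.4989)
1/(q + k) = 1/(-8205/5474 + 7*sqrt(3))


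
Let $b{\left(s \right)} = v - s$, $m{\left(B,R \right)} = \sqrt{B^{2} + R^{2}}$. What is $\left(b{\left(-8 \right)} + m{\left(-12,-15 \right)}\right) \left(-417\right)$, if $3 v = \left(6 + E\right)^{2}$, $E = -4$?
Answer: $-3892 - 1251 \sqrt{41} \approx -11902.0$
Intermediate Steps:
$v = \frac{4}{3}$ ($v = \frac{\left(6 - 4\right)^{2}}{3} = \frac{2^{2}}{3} = \frac{1}{3} \cdot 4 = \frac{4}{3} \approx 1.3333$)
$b{\left(s \right)} = \frac{4}{3} - s$
$\left(b{\left(-8 \right)} + m{\left(-12,-15 \right)}\right) \left(-417\right) = \left(\left(\frac{4}{3} - -8\right) + \sqrt{\left(-12\right)^{2} + \left(-15\right)^{2}}\right) \left(-417\right) = \left(\left(\frac{4}{3} + 8\right) + \sqrt{144 + 225}\right) \left(-417\right) = \left(\frac{28}{3} + \sqrt{369}\right) \left(-417\right) = \left(\frac{28}{3} + 3 \sqrt{41}\right) \left(-417\right) = -3892 - 1251 \sqrt{41}$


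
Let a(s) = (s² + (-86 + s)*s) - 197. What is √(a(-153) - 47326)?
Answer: √12453 ≈ 111.59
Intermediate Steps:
a(s) = -197 + s² + s*(-86 + s) (a(s) = (s² + s*(-86 + s)) - 197 = -197 + s² + s*(-86 + s))
√(a(-153) - 47326) = √((-197 - 86*(-153) + 2*(-153)²) - 47326) = √((-197 + 13158 + 2*23409) - 47326) = √((-197 + 13158 + 46818) - 47326) = √(59779 - 47326) = √12453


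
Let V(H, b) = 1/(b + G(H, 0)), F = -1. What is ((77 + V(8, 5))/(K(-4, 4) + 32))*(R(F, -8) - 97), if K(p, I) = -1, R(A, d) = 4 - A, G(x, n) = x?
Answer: -92184/403 ≈ -228.74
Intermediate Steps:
V(H, b) = 1/(H + b) (V(H, b) = 1/(b + H) = 1/(H + b))
((77 + V(8, 5))/(K(-4, 4) + 32))*(R(F, -8) - 97) = ((77 + 1/(8 + 5))/(-1 + 32))*((4 - 1*(-1)) - 97) = ((77 + 1/13)/31)*((4 + 1) - 97) = ((77 + 1/13)*(1/31))*(5 - 97) = ((1002/13)*(1/31))*(-92) = (1002/403)*(-92) = -92184/403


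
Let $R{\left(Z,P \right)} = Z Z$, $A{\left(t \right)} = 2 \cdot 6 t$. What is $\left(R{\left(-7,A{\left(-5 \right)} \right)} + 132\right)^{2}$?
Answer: $32761$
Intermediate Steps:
$A{\left(t \right)} = 12 t$
$R{\left(Z,P \right)} = Z^{2}$
$\left(R{\left(-7,A{\left(-5 \right)} \right)} + 132\right)^{2} = \left(\left(-7\right)^{2} + 132\right)^{2} = \left(49 + 132\right)^{2} = 181^{2} = 32761$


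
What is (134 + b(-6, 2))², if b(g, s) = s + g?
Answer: 16900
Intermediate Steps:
b(g, s) = g + s
(134 + b(-6, 2))² = (134 + (-6 + 2))² = (134 - 4)² = 130² = 16900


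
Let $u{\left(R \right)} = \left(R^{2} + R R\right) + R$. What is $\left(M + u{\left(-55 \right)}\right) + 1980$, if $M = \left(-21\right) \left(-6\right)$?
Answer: $8101$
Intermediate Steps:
$M = 126$
$u{\left(R \right)} = R + 2 R^{2}$ ($u{\left(R \right)} = \left(R^{2} + R^{2}\right) + R = 2 R^{2} + R = R + 2 R^{2}$)
$\left(M + u{\left(-55 \right)}\right) + 1980 = \left(126 - 55 \left(1 + 2 \left(-55\right)\right)\right) + 1980 = \left(126 - 55 \left(1 - 110\right)\right) + 1980 = \left(126 - -5995\right) + 1980 = \left(126 + 5995\right) + 1980 = 6121 + 1980 = 8101$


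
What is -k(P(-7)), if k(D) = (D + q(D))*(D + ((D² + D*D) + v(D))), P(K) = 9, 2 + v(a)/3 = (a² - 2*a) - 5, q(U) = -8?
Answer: -339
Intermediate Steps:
v(a) = -21 - 6*a + 3*a² (v(a) = -6 + 3*((a² - 2*a) - 5) = -6 + 3*(-5 + a² - 2*a) = -6 + (-15 - 6*a + 3*a²) = -21 - 6*a + 3*a²)
k(D) = (-8 + D)*(-21 - 5*D + 5*D²) (k(D) = (D - 8)*(D + ((D² + D*D) + (-21 - 6*D + 3*D²))) = (-8 + D)*(D + ((D² + D²) + (-21 - 6*D + 3*D²))) = (-8 + D)*(D + (2*D² + (-21 - 6*D + 3*D²))) = (-8 + D)*(D + (-21 - 6*D + 5*D²)) = (-8 + D)*(-21 - 5*D + 5*D²))
-k(P(-7)) = -(168 - 45*9² + 5*9³ + 19*9) = -(168 - 45*81 + 5*729 + 171) = -(168 - 3645 + 3645 + 171) = -1*339 = -339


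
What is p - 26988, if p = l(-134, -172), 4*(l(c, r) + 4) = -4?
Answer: -26993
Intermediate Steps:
l(c, r) = -5 (l(c, r) = -4 + (¼)*(-4) = -4 - 1 = -5)
p = -5
p - 26988 = -5 - 26988 = -26993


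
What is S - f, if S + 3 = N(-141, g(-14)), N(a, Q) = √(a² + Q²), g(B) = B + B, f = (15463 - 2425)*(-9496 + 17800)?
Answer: -108267555 + √20665 ≈ -1.0827e+8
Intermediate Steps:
f = 108267552 (f = 13038*8304 = 108267552)
g(B) = 2*B
N(a, Q) = √(Q² + a²)
S = -3 + √20665 (S = -3 + √((2*(-14))² + (-141)²) = -3 + √((-28)² + 19881) = -3 + √(784 + 19881) = -3 + √20665 ≈ 140.75)
S - f = (-3 + √20665) - 1*108267552 = (-3 + √20665) - 108267552 = -108267555 + √20665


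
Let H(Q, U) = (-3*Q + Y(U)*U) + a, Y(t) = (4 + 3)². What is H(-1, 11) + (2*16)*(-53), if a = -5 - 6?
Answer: -1165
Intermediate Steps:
Y(t) = 49 (Y(t) = 7² = 49)
a = -11
H(Q, U) = -11 - 3*Q + 49*U (H(Q, U) = (-3*Q + 49*U) - 11 = -11 - 3*Q + 49*U)
H(-1, 11) + (2*16)*(-53) = (-11 - 3*(-1) + 49*11) + (2*16)*(-53) = (-11 + 3 + 539) + 32*(-53) = 531 - 1696 = -1165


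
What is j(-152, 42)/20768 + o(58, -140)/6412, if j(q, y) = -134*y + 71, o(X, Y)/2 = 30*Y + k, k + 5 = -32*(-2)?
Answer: -51908015/33291104 ≈ -1.5592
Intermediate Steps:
k = 59 (k = -5 - 32*(-2) = -5 - 8*(-8) = -5 + 64 = 59)
o(X, Y) = 118 + 60*Y (o(X, Y) = 2*(30*Y + 59) = 2*(59 + 30*Y) = 118 + 60*Y)
j(q, y) = 71 - 134*y
j(-152, 42)/20768 + o(58, -140)/6412 = (71 - 134*42)/20768 + (118 + 60*(-140))/6412 = (71 - 5628)*(1/20768) + (118 - 8400)*(1/6412) = -5557*1/20768 - 8282*1/6412 = -5557/20768 - 4141/3206 = -51908015/33291104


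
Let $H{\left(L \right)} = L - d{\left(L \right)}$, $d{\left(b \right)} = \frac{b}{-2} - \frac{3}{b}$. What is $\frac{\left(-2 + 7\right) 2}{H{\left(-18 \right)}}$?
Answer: $- \frac{60}{163} \approx -0.3681$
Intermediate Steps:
$d{\left(b \right)} = - \frac{3}{b} - \frac{b}{2}$ ($d{\left(b \right)} = b \left(- \frac{1}{2}\right) - \frac{3}{b} = - \frac{b}{2} - \frac{3}{b} = - \frac{3}{b} - \frac{b}{2}$)
$H{\left(L \right)} = \frac{3}{L} + \frac{3 L}{2}$ ($H{\left(L \right)} = L - \left(- \frac{3}{L} - \frac{L}{2}\right) = L + \left(\frac{L}{2} + \frac{3}{L}\right) = \frac{3}{L} + \frac{3 L}{2}$)
$\frac{\left(-2 + 7\right) 2}{H{\left(-18 \right)}} = \frac{\left(-2 + 7\right) 2}{\frac{3}{-18} + \frac{3}{2} \left(-18\right)} = \frac{5 \cdot 2}{3 \left(- \frac{1}{18}\right) - 27} = \frac{10}{- \frac{1}{6} - 27} = \frac{10}{- \frac{163}{6}} = 10 \left(- \frac{6}{163}\right) = - \frac{60}{163}$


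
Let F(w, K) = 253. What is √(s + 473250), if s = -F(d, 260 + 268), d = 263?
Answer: 49*√197 ≈ 687.75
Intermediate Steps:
s = -253 (s = -1*253 = -253)
√(s + 473250) = √(-253 + 473250) = √472997 = 49*√197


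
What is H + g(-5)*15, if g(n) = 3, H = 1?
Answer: 46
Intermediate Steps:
H + g(-5)*15 = 1 + 3*15 = 1 + 45 = 46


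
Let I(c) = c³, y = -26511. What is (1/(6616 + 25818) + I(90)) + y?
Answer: 22784528227/32434 ≈ 7.0249e+5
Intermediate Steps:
(1/(6616 + 25818) + I(90)) + y = (1/(6616 + 25818) + 90³) - 26511 = (1/32434 + 729000) - 26511 = 23644386001/32434 - 26511 = 22784528227/32434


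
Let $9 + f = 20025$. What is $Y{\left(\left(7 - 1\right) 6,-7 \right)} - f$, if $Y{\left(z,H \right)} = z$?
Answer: $-19980$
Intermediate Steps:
$f = 20016$ ($f = -9 + 20025 = 20016$)
$Y{\left(\left(7 - 1\right) 6,-7 \right)} - f = \left(7 - 1\right) 6 - 20016 = 6 \cdot 6 - 20016 = 36 - 20016 = -19980$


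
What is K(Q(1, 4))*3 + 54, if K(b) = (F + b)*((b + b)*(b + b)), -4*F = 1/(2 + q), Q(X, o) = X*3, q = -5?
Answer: 387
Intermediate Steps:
Q(X, o) = 3*X
F = 1/12 (F = -1/(4*(2 - 5)) = -1/4/(-3) = -1/4*(-1/3) = 1/12 ≈ 0.083333)
K(b) = 4*b**2*(1/12 + b) (K(b) = (1/12 + b)*((b + b)*(b + b)) = (1/12 + b)*((2*b)*(2*b)) = (1/12 + b)*(4*b**2) = 4*b**2*(1/12 + b))
K(Q(1, 4))*3 + 54 = ((3*1)**2*(1 + 12*(3*1))/3)*3 + 54 = ((1/3)*3**2*(1 + 12*3))*3 + 54 = ((1/3)*9*(1 + 36))*3 + 54 = ((1/3)*9*37)*3 + 54 = 111*3 + 54 = 333 + 54 = 387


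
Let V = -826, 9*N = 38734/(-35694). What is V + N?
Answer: -132693965/160623 ≈ -826.12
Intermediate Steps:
N = -19367/160623 (N = (38734/(-35694))/9 = (38734*(-1/35694))/9 = (1/9)*(-19367/17847) = -19367/160623 ≈ -0.12057)
V + N = -826 - 19367/160623 = -132693965/160623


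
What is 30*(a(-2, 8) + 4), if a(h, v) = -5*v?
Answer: -1080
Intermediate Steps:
30*(a(-2, 8) + 4) = 30*(-5*8 + 4) = 30*(-40 + 4) = 30*(-36) = -1080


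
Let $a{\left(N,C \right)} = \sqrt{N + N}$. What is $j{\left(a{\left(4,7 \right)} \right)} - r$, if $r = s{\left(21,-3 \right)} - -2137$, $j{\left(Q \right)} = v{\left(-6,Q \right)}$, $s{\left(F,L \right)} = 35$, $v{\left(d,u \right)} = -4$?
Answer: $-2176$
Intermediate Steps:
$a{\left(N,C \right)} = \sqrt{2} \sqrt{N}$ ($a{\left(N,C \right)} = \sqrt{2 N} = \sqrt{2} \sqrt{N}$)
$j{\left(Q \right)} = -4$
$r = 2172$ ($r = 35 - -2137 = 35 + 2137 = 2172$)
$j{\left(a{\left(4,7 \right)} \right)} - r = -4 - 2172 = -2176$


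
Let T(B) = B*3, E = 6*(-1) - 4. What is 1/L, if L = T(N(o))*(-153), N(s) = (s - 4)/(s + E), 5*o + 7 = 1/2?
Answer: -113/24327 ≈ -0.0046450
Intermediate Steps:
E = -10 (E = -6 - 4 = -10)
o = -13/10 (o = -7/5 + (⅕)/2 = -7/5 + (⅕)*(½) = -7/5 + ⅒ = -13/10 ≈ -1.3000)
N(s) = (-4 + s)/(-10 + s) (N(s) = (s - 4)/(s - 10) = (-4 + s)/(-10 + s))
T(B) = 3*B
L = -24327/113 (L = (3*((-4 - 13/10)/(-10 - 13/10)))*(-153) = (3*(-53/10/(-113/10)))*(-153) = (3*(-10/113*(-53/10)))*(-153) = (3*(53/113))*(-153) = (159/113)*(-153) = -24327/113 ≈ -215.28)
1/L = 1/(-24327/113) = -113/24327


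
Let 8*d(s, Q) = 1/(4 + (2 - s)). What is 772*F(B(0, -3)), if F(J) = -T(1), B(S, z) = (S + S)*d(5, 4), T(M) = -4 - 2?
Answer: 4632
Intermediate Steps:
d(s, Q) = 1/(8*(6 - s)) (d(s, Q) = 1/(8*(4 + (2 - s))) = 1/(8*(6 - s)))
T(M) = -6
B(S, z) = S/4 (B(S, z) = (S + S)*(-1/(-48 + 8*5)) = (2*S)*(-1/(-48 + 40)) = (2*S)*(-1/(-8)) = (2*S)*(-1*(-⅛)) = (2*S)*(⅛) = S/4)
F(J) = 6 (F(J) = -1*(-6) = 6)
772*F(B(0, -3)) = 772*6 = 4632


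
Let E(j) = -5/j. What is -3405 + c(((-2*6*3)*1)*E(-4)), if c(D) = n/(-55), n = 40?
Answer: -37463/11 ≈ -3405.7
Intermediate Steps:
c(D) = -8/11 (c(D) = 40/(-55) = 40*(-1/55) = -8/11)
-3405 + c(((-2*6*3)*1)*E(-4)) = -3405 - 8/11 = -37463/11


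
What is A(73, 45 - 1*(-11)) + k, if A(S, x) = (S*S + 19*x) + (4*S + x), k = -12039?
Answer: -5298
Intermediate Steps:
A(S, x) = S² + 4*S + 20*x (A(S, x) = (S² + 19*x) + (x + 4*S) = S² + 4*S + 20*x)
A(73, 45 - 1*(-11)) + k = (73² + 4*73 + 20*(45 - 1*(-11))) - 12039 = (5329 + 292 + 20*(45 + 11)) - 12039 = (5329 + 292 + 20*56) - 12039 = (5329 + 292 + 1120) - 12039 = 6741 - 12039 = -5298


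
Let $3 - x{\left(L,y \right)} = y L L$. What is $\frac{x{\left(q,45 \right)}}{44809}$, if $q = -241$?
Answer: $- \frac{2613642}{44809} \approx -58.328$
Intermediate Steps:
$x{\left(L,y \right)} = 3 - y L^{2}$ ($x{\left(L,y \right)} = 3 - y L L = 3 - L y L = 3 - y L^{2}$)
$\frac{x{\left(q,45 \right)}}{44809} = \frac{3 - 45 \left(-241\right)^{2}}{44809} = \left(3 - 45 \cdot 58081\right) \frac{1}{44809} = \left(3 - 2613645\right) \frac{1}{44809} = \left(-2613642\right) \frac{1}{44809} = - \frac{2613642}{44809}$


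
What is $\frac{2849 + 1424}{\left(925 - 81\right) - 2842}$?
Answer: $- \frac{4273}{1998} \approx -2.1386$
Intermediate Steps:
$\frac{2849 + 1424}{\left(925 - 81\right) - 2842} = \frac{4273}{844 - 2842} = \frac{4273}{-1998} = 4273 \left(- \frac{1}{1998}\right) = - \frac{4273}{1998}$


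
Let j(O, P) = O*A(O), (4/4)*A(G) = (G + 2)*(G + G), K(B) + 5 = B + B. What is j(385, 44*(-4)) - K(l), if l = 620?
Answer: 114724915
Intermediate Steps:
K(B) = -5 + 2*B (K(B) = -5 + (B + B) = -5 + 2*B)
A(G) = 2*G*(2 + G) (A(G) = (G + 2)*(G + G) = (2 + G)*(2*G) = 2*G*(2 + G))
j(O, P) = 2*O**2*(2 + O) (j(O, P) = O*(2*O*(2 + O)) = 2*O**2*(2 + O))
j(385, 44*(-4)) - K(l) = 2*385**2*(2 + 385) - (-5 + 2*620) = 2*148225*387 - (-5 + 1240) = 114726150 - 1*1235 = 114726150 - 1235 = 114724915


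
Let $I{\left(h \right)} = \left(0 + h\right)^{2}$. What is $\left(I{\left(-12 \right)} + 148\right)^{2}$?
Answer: $85264$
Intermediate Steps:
$I{\left(h \right)} = h^{2}$
$\left(I{\left(-12 \right)} + 148\right)^{2} = \left(\left(-12\right)^{2} + 148\right)^{2} = \left(144 + 148\right)^{2} = 292^{2} = 85264$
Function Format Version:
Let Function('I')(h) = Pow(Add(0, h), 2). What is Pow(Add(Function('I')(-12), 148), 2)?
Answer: 85264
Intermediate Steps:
Function('I')(h) = Pow(h, 2)
Pow(Add(Function('I')(-12), 148), 2) = Pow(Add(Pow(-12, 2), 148), 2) = Pow(Add(144, 148), 2) = Pow(292, 2) = 85264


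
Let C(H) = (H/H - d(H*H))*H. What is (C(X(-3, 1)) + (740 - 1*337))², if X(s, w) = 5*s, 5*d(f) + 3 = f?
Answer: 1110916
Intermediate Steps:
d(f) = -⅗ + f/5
C(H) = H*(8/5 - H²/5) (C(H) = (H/H - (-⅗ + (H*H)/5))*H = (1 - (-⅗ + H²/5))*H = (1 + (⅗ - H²/5))*H = (8/5 - H²/5)*H = H*(8/5 - H²/5))
(C(X(-3, 1)) + (740 - 1*337))² = ((5*(-3))*(8 - (5*(-3))²)/5 + (740 - 1*337))² = ((⅕)*(-15)*(8 - 1*(-15)²) + (740 - 337))² = ((⅕)*(-15)*(8 - 1*225) + 403)² = ((⅕)*(-15)*(8 - 225) + 403)² = ((⅕)*(-15)*(-217) + 403)² = (651 + 403)² = 1054² = 1110916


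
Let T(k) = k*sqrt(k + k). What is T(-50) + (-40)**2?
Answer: 1600 - 500*I ≈ 1600.0 - 500.0*I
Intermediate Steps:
T(k) = sqrt(2)*k**(3/2) (T(k) = k*sqrt(2*k) = k*(sqrt(2)*sqrt(k)) = sqrt(2)*k**(3/2))
T(-50) + (-40)**2 = sqrt(2)*(-50)**(3/2) + (-40)**2 = sqrt(2)*(-250*I*sqrt(2)) + 1600 = -500*I + 1600 = 1600 - 500*I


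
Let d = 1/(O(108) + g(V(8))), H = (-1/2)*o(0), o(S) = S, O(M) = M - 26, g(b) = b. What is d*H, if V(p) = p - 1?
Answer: 0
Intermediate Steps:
V(p) = -1 + p
O(M) = -26 + M
H = 0 (H = -1/2*0 = 0)
d = 1/89 (d = 1/((-26 + 108) + (-1 + 8)) = 1/(82 + 7) = 1/89 ≈ 0.011236)
d*H = (1/89)*0 = 0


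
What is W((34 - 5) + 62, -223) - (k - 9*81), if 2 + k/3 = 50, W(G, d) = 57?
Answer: 642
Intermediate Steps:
k = 144 (k = -6 + 3*50 = -6 + 150 = 144)
W((34 - 5) + 62, -223) - (k - 9*81) = 57 - (144 - 9*81) = 57 - (144 - 729) = 57 - 1*(-585) = 57 + 585 = 642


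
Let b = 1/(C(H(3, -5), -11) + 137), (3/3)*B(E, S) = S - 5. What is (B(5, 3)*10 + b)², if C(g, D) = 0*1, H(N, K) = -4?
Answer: 7502121/18769 ≈ 399.71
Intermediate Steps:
C(g, D) = 0
B(E, S) = -5 + S (B(E, S) = S - 5 = -5 + S)
b = 1/137 (b = 1/(0 + 137) = 1/137 ≈ 0.0072993)
(B(5, 3)*10 + b)² = ((-5 + 3)*10 + 1/137)² = (-2*10 + 1/137)² = (-20 + 1/137)² = (-2739/137)² = 7502121/18769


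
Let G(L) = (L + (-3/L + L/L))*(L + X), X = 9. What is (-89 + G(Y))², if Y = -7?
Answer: 491401/49 ≈ 10029.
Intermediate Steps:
G(L) = (9 + L)*(1 + L - 3/L) (G(L) = (L + (-3/L + L/L))*(L + 9) = (L + (-3/L + 1))*(9 + L) = (L + (1 - 3/L))*(9 + L) = (1 + L - 3/L)*(9 + L) = (9 + L)*(1 + L - 3/L))
(-89 + G(Y))² = (-89 + (6 + (-7)² - 27/(-7) + 10*(-7)))² = (-89 + (6 + 49 - 27*(-⅐) - 70))² = (-89 + (6 + 49 + 27/7 - 70))² = (-89 - 78/7)² = (-701/7)² = 491401/49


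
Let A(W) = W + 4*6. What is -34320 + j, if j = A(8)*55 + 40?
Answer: -32520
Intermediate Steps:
A(W) = 24 + W (A(W) = W + 24 = 24 + W)
j = 1800 (j = (24 + 8)*55 + 40 = 32*55 + 40 = 1760 + 40 = 1800)
-34320 + j = -34320 + 1800 = -32520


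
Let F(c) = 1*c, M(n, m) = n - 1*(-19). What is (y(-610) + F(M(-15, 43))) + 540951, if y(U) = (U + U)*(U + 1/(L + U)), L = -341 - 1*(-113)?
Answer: 538480555/419 ≈ 1.2852e+6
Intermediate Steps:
M(n, m) = 19 + n (M(n, m) = n + 19 = 19 + n)
L = -228 (L = -341 + 113 = -228)
F(c) = c
y(U) = 2*U*(U + 1/(-228 + U)) (y(U) = (U + U)*(U + 1/(-228 + U)) = (2*U)*(U + 1/(-228 + U)) = 2*U*(U + 1/(-228 + U)))
(y(-610) + F(M(-15, 43))) + 540951 = (2*(-610)*(1 + (-610)² - 228*(-610))/(-228 - 610) + (19 - 15)) + 540951 = (2*(-610)*(1 + 372100 + 139080)/(-838) + 4) + 540951 = (2*(-610)*(-1/838)*511181 + 4) + 540951 = (311820410/419 + 4) + 540951 = 311822086/419 + 540951 = 538480555/419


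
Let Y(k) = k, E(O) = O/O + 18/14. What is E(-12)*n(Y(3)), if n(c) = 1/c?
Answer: 16/21 ≈ 0.76190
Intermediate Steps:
E(O) = 16/7 (E(O) = 1 + 18*(1/14) = 1 + 9/7 = 16/7)
E(-12)*n(Y(3)) = (16/7)/3 = (16/7)*(⅓) = 16/21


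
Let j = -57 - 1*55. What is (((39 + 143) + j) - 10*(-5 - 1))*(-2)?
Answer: -260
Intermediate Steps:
j = -112 (j = -57 - 55 = -112)
(((39 + 143) + j) - 10*(-5 - 1))*(-2) = (((39 + 143) - 112) - 10*(-5 - 1))*(-2) = ((182 - 112) - 10*(-6))*(-2) = (70 + 60)*(-2) = 130*(-2) = -260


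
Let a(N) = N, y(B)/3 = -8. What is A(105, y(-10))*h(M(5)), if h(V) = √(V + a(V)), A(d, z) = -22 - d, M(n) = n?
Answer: -127*√10 ≈ -401.61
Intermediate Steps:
y(B) = -24 (y(B) = 3*(-8) = -24)
h(V) = √2*√V (h(V) = √(V + V) = √(2*V) = √2*√V)
A(105, y(-10))*h(M(5)) = (-22 - 1*105)*(√2*√5) = (-22 - 105)*√10 = -127*√10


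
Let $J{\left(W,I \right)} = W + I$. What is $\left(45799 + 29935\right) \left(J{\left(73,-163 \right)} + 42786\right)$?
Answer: $3233538864$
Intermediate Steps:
$J{\left(W,I \right)} = I + W$
$\left(45799 + 29935\right) \left(J{\left(73,-163 \right)} + 42786\right) = \left(45799 + 29935\right) \left(\left(-163 + 73\right) + 42786\right) = 75734 \left(-90 + 42786\right) = 75734 \cdot 42696 = 3233538864$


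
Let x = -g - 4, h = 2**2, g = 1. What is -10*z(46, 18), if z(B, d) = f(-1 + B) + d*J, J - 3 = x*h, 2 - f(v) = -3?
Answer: 3010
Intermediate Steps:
h = 4
x = -5 (x = -1*1 - 4 = -1 - 4 = -5)
f(v) = 5 (f(v) = 2 - 1*(-3) = 2 + 3 = 5)
J = -17 (J = 3 - 5*4 = 3 - 20 = -17)
z(B, d) = 5 - 17*d (z(B, d) = 5 + d*(-17) = 5 - 17*d)
-10*z(46, 18) = -10*(5 - 17*18) = -10*(5 - 306) = -10*(-301) = 3010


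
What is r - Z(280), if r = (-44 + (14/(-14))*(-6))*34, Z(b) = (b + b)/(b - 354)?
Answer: -47524/37 ≈ -1284.4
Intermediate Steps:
Z(b) = 2*b/(-354 + b) (Z(b) = (2*b)/(-354 + b) = 2*b/(-354 + b))
r = -1292 (r = (-44 + (14*(-1/14))*(-6))*34 = (-44 - 1*(-6))*34 = (-44 + 6)*34 = -38*34 = -1292)
r - Z(280) = -1292 - 2*280/(-354 + 280) = -1292 - 2*280/(-74) = -1292 - 2*280*(-1)/74 = -1292 - 1*(-280/37) = -1292 + 280/37 = -47524/37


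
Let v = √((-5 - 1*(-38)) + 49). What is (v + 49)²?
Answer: (49 + √82)² ≈ 3370.4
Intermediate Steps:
v = √82 (v = √((-5 + 38) + 49) = √(33 + 49) = √82 ≈ 9.0554)
(v + 49)² = (√82 + 49)² = (49 + √82)²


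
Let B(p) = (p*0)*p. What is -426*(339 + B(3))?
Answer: -144414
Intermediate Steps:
B(p) = 0 (B(p) = 0*p = 0)
-426*(339 + B(3)) = -426*(339 + 0) = -426*339 = -144414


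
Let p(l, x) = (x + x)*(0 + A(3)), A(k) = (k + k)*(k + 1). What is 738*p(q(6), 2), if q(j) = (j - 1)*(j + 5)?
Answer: 70848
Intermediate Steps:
q(j) = (-1 + j)*(5 + j)
A(k) = 2*k*(1 + k) (A(k) = (2*k)*(1 + k) = 2*k*(1 + k))
p(l, x) = 48*x (p(l, x) = (x + x)*(0 + 2*3*(1 + 3)) = (2*x)*(0 + 2*3*4) = (2*x)*(0 + 24) = (2*x)*24 = 48*x)
738*p(q(6), 2) = 738*(48*2) = 738*96 = 70848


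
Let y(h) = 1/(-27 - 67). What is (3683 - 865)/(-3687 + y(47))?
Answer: -264892/346579 ≈ -0.76431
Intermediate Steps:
y(h) = -1/94 (y(h) = 1/(-94) = -1/94)
(3683 - 865)/(-3687 + y(47)) = (3683 - 865)/(-3687 - 1/94) = 2818/(-346579/94) = 2818*(-94/346579) = -264892/346579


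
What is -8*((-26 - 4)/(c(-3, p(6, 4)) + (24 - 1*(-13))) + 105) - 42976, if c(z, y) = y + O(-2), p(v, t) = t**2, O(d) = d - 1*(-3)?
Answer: -394304/9 ≈ -43812.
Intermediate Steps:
O(d) = 3 + d (O(d) = d + 3 = 3 + d)
c(z, y) = 1 + y (c(z, y) = y + (3 - 2) = y + 1 = 1 + y)
-8*((-26 - 4)/(c(-3, p(6, 4)) + (24 - 1*(-13))) + 105) - 42976 = -8*((-26 - 4)/((1 + 4**2) + (24 - 1*(-13))) + 105) - 42976 = -8*(-30/((1 + 16) + (24 + 13)) + 105) - 42976 = -8*(-30/(17 + 37) + 105) - 42976 = -8*(-30/54 + 105) - 42976 = -8*(-30*1/54 + 105) - 42976 = -8*(-5/9 + 105) - 42976 = -8*940/9 - 42976 = -7520/9 - 42976 = -394304/9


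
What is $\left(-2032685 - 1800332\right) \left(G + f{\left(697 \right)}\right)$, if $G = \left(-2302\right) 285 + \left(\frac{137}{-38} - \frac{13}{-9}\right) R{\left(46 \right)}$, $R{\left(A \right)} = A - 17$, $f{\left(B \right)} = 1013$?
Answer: $\frac{858791004390725}{342} \approx 2.5111 \cdot 10^{12}$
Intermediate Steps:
$R{\left(A \right)} = -17 + A$ ($R{\left(A \right)} = A - 17 = -17 + A$)
$G = - \frac{224397371}{342}$ ($G = \left(-2302\right) 285 + \left(\frac{137}{-38} - \frac{13}{-9}\right) \left(-17 + 46\right) = -656070 + \left(137 \left(- \frac{1}{38}\right) - - \frac{13}{9}\right) 29 = -656070 + \left(- \frac{137}{38} + \frac{13}{9}\right) 29 = -656070 - \frac{21431}{342} = - \frac{224397371}{342} \approx -6.5613 \cdot 10^{5}$)
$\left(-2032685 - 1800332\right) \left(G + f{\left(697 \right)}\right) = \left(-2032685 - 1800332\right) \left(- \frac{224397371}{342} + 1013\right) = \left(-3833017\right) \left(- \frac{224050925}{342}\right) = \frac{858791004390725}{342}$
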